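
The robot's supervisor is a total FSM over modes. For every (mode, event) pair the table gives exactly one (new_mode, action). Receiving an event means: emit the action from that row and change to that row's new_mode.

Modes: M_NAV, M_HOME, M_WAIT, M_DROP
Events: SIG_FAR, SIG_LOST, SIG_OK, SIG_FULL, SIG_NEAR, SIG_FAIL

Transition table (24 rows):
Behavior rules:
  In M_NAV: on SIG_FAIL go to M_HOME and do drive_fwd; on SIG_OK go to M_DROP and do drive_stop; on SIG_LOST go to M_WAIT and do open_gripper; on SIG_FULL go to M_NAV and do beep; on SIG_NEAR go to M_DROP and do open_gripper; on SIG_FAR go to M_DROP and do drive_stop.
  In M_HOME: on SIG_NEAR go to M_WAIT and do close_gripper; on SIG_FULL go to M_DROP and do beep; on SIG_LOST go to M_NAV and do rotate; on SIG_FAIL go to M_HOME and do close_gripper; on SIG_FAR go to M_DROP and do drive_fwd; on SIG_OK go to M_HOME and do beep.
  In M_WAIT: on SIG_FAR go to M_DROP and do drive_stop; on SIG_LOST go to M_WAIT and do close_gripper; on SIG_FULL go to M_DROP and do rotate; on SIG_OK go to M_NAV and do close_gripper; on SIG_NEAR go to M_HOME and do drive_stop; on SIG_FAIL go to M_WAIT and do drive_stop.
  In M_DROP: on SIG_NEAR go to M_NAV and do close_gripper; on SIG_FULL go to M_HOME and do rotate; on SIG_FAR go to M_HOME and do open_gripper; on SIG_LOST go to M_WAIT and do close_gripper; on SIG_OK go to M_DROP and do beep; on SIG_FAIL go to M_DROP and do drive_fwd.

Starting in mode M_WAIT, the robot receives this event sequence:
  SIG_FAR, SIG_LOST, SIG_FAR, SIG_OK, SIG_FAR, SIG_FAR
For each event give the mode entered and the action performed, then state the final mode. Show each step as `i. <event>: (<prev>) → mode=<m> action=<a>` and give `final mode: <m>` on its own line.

1. SIG_FAR: (M_WAIT) → mode=M_DROP action=drive_stop
2. SIG_LOST: (M_DROP) → mode=M_WAIT action=close_gripper
3. SIG_FAR: (M_WAIT) → mode=M_DROP action=drive_stop
4. SIG_OK: (M_DROP) → mode=M_DROP action=beep
5. SIG_FAR: (M_DROP) → mode=M_HOME action=open_gripper
6. SIG_FAR: (M_HOME) → mode=M_DROP action=drive_fwd

final mode: M_DROP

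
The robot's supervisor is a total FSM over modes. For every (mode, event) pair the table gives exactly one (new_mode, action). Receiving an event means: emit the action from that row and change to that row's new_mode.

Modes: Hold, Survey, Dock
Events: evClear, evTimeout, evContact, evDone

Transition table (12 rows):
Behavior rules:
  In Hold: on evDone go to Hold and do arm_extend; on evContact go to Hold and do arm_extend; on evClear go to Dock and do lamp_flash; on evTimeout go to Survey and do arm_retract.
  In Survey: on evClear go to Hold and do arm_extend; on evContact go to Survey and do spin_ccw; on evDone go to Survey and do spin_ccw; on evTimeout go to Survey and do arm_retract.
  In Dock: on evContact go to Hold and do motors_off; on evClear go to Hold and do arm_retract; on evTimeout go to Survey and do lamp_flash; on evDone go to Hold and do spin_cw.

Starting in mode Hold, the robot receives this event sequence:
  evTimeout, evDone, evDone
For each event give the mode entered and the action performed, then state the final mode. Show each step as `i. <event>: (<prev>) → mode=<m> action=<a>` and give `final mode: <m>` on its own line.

final mode: Survey

1. evTimeout: (Hold) → mode=Survey action=arm_retract
2. evDone: (Survey) → mode=Survey action=spin_ccw
3. evDone: (Survey) → mode=Survey action=spin_ccw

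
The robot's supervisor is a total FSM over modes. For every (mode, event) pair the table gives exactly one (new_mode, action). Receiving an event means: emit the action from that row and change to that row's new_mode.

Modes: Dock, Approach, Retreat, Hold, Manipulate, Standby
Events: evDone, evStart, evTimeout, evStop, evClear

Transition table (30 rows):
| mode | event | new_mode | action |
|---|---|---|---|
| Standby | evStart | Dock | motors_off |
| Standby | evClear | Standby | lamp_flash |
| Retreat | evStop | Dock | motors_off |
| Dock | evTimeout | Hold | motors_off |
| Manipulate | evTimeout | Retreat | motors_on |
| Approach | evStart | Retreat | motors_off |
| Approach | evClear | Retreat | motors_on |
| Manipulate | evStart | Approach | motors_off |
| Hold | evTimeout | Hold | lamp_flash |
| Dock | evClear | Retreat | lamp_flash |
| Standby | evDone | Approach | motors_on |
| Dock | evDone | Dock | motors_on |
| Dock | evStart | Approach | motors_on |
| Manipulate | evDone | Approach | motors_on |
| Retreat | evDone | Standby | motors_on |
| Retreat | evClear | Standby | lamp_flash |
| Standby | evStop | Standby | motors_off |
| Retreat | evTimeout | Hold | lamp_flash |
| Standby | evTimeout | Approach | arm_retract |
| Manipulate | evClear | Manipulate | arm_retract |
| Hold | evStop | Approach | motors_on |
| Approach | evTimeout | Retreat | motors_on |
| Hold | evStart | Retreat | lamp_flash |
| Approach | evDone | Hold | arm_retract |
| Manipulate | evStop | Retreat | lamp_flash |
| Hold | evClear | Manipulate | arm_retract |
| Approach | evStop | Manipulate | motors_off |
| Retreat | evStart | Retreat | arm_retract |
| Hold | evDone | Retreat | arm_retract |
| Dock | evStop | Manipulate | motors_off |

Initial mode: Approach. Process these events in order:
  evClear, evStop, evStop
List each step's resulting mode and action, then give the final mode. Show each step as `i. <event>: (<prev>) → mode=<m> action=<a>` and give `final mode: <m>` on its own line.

final mode: Manipulate

1. evClear: (Approach) → mode=Retreat action=motors_on
2. evStop: (Retreat) → mode=Dock action=motors_off
3. evStop: (Dock) → mode=Manipulate action=motors_off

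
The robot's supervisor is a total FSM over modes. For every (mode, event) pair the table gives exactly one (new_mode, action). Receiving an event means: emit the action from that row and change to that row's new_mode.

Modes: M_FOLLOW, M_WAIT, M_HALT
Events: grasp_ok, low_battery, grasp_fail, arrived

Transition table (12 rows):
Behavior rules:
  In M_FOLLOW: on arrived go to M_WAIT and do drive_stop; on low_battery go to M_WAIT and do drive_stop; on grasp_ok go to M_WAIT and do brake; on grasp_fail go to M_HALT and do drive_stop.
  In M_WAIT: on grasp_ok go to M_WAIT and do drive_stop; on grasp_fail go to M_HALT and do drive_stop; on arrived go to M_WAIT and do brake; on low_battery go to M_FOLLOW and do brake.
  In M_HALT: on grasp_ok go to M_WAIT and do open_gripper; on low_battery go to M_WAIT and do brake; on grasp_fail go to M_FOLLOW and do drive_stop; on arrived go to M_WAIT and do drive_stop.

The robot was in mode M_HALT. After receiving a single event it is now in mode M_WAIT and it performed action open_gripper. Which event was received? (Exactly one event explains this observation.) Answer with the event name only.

grasp_ok

try grasp_ok: (M_HALT, grasp_ok) → (M_WAIT, open_gripper)  ← matches
try low_battery: (M_HALT, low_battery) → (M_WAIT, brake)
try grasp_fail: (M_HALT, grasp_fail) → (M_FOLLOW, drive_stop)
try arrived: (M_HALT, arrived) → (M_WAIT, drive_stop)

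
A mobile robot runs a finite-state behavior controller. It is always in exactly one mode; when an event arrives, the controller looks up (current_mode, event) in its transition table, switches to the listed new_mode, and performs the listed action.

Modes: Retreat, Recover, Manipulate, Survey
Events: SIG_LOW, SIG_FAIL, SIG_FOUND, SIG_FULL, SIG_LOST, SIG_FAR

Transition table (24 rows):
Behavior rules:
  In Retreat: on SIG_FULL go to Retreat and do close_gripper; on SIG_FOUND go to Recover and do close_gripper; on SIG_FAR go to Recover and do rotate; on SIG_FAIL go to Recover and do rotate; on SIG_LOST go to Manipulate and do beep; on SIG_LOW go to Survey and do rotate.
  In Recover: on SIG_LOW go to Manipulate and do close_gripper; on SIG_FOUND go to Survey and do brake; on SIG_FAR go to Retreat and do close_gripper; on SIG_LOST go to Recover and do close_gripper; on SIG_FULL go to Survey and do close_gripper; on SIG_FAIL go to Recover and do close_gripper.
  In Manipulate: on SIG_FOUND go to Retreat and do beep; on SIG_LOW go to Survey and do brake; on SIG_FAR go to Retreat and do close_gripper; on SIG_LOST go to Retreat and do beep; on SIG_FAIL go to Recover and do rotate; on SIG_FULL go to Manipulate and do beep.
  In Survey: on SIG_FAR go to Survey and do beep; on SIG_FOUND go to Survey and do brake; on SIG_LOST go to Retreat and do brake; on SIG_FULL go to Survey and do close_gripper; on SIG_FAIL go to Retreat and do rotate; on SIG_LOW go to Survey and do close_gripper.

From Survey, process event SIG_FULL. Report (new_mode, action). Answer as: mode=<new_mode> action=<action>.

mode=Survey action=close_gripper

current mode = Survey; filter table to that mode:
  (Survey, SIG_FAR) → (Survey, beep)
  (Survey, SIG_FOUND) → (Survey, brake)
  (Survey, SIG_LOST) → (Retreat, brake)
  (Survey, SIG_FULL) → (Survey, close_gripper)  ← event matches
  (Survey, SIG_FAIL) → (Retreat, rotate)
  (Survey, SIG_LOW) → (Survey, close_gripper)
event = SIG_FULL selects (Survey, close_gripper)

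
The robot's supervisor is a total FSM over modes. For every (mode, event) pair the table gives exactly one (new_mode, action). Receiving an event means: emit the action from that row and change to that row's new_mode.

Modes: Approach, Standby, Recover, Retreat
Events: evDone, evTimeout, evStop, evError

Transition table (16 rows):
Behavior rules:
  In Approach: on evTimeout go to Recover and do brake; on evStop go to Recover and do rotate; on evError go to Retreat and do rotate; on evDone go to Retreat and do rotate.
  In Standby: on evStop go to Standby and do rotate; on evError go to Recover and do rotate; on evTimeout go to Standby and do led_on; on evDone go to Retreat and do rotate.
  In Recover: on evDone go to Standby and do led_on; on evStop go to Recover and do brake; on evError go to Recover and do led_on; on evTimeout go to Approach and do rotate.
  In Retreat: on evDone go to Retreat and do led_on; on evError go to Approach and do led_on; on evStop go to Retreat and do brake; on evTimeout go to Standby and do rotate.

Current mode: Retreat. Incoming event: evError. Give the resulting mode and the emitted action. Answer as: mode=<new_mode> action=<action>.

mode=Approach action=led_on

current mode = Retreat; filter table to that mode:
  (Retreat, evDone) → (Retreat, led_on)
  (Retreat, evError) → (Approach, led_on)  ← event matches
  (Retreat, evStop) → (Retreat, brake)
  (Retreat, evTimeout) → (Standby, rotate)
event = evError selects (Approach, led_on)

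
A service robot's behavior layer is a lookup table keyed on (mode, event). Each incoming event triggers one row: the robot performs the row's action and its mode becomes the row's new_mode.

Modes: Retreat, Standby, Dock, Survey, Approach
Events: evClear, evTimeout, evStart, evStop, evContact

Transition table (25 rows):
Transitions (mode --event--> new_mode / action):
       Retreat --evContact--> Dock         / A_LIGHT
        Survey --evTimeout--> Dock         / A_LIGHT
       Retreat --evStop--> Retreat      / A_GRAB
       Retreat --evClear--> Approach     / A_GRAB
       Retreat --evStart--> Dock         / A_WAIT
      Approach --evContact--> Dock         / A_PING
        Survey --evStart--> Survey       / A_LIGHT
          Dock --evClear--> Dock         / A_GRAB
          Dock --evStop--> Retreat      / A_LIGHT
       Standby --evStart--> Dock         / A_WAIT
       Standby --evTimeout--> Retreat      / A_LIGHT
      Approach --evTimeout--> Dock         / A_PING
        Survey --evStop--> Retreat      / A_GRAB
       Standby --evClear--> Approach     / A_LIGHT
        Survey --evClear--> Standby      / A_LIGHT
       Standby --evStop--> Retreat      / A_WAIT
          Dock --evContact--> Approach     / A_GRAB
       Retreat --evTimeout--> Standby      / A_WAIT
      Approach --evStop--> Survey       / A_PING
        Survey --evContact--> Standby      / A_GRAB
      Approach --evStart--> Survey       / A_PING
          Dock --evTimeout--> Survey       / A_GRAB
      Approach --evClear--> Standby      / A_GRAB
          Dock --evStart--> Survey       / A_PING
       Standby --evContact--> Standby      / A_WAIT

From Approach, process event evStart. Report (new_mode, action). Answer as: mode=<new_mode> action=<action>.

current mode = Approach; filter table to that mode:
  (Approach, evContact) → (Dock, A_PING)
  (Approach, evTimeout) → (Dock, A_PING)
  (Approach, evStop) → (Survey, A_PING)
  (Approach, evStart) → (Survey, A_PING)  ← event matches
  (Approach, evClear) → (Standby, A_GRAB)
event = evStart selects (Survey, A_PING)

mode=Survey action=A_PING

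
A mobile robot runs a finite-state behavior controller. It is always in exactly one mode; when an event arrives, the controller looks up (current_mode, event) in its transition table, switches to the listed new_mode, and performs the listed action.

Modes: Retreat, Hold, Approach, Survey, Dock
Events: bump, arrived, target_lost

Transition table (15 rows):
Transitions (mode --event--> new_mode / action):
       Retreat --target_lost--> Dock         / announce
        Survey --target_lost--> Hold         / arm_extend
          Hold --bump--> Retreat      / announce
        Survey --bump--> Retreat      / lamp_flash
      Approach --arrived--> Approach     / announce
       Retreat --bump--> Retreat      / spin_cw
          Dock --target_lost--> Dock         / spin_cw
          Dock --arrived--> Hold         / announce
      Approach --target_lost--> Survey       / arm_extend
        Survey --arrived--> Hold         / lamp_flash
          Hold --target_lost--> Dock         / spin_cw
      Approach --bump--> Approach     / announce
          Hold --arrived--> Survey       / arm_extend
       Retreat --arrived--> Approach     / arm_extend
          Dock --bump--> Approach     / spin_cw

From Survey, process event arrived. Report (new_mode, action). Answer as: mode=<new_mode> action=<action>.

current mode = Survey; filter table to that mode:
  (Survey, target_lost) → (Hold, arm_extend)
  (Survey, bump) → (Retreat, lamp_flash)
  (Survey, arrived) → (Hold, lamp_flash)  ← event matches
event = arrived selects (Hold, lamp_flash)

mode=Hold action=lamp_flash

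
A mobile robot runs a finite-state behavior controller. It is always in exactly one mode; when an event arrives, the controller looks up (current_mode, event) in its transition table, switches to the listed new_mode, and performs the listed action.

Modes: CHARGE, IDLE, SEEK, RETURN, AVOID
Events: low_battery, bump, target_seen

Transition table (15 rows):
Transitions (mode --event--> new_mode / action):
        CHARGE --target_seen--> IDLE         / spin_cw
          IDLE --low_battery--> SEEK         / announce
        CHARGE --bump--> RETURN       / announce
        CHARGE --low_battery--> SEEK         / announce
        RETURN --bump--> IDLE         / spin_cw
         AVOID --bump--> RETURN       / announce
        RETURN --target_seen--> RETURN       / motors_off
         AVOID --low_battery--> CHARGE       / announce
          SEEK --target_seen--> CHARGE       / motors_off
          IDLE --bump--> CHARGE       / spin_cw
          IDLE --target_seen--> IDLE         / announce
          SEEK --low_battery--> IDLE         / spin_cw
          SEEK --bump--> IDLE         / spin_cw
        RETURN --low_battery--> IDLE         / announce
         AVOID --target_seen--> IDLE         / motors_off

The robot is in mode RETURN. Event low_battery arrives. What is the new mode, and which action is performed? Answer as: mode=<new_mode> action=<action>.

current mode = RETURN; filter table to that mode:
  (RETURN, bump) → (IDLE, spin_cw)
  (RETURN, target_seen) → (RETURN, motors_off)
  (RETURN, low_battery) → (IDLE, announce)  ← event matches
event = low_battery selects (IDLE, announce)

mode=IDLE action=announce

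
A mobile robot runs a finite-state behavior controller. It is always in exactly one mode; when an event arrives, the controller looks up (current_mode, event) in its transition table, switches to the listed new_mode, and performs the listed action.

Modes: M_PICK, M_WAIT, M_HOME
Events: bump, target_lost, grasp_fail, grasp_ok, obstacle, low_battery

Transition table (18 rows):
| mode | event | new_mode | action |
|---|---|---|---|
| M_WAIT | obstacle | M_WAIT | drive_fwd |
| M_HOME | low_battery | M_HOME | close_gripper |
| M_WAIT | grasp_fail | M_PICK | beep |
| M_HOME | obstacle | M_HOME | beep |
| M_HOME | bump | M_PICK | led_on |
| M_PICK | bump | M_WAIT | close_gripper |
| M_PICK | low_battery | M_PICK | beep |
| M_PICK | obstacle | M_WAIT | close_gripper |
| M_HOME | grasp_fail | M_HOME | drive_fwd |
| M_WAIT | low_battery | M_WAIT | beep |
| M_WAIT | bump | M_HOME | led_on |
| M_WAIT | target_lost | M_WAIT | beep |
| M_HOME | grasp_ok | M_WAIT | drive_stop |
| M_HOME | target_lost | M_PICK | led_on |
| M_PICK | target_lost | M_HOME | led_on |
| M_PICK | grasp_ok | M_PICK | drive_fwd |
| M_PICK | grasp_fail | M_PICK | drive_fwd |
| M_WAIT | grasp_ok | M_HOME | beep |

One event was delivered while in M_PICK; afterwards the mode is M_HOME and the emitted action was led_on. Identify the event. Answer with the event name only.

try bump: (M_PICK, bump) → (M_WAIT, close_gripper)
try target_lost: (M_PICK, target_lost) → (M_HOME, led_on)  ← matches
try grasp_fail: (M_PICK, grasp_fail) → (M_PICK, drive_fwd)
try grasp_ok: (M_PICK, grasp_ok) → (M_PICK, drive_fwd)
try obstacle: (M_PICK, obstacle) → (M_WAIT, close_gripper)
try low_battery: (M_PICK, low_battery) → (M_PICK, beep)

target_lost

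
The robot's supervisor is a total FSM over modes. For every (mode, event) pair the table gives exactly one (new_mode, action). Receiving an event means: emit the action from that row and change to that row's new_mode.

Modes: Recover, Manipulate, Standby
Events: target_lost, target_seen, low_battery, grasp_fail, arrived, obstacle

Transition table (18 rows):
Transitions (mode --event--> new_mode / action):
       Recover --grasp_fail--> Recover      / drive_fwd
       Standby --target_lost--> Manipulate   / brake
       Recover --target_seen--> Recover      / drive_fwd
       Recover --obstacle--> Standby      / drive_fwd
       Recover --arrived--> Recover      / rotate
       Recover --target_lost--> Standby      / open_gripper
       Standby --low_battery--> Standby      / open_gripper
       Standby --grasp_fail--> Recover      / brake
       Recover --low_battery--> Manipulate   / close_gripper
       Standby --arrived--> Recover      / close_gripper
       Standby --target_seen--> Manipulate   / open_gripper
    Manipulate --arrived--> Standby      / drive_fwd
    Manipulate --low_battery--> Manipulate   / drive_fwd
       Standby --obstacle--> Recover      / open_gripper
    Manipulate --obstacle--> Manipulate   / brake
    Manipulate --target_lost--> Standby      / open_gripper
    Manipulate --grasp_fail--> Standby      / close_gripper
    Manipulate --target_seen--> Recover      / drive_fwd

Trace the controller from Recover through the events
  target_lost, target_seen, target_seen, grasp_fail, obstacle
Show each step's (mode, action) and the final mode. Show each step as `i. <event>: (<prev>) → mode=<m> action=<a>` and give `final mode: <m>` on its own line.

1. target_lost: (Recover) → mode=Standby action=open_gripper
2. target_seen: (Standby) → mode=Manipulate action=open_gripper
3. target_seen: (Manipulate) → mode=Recover action=drive_fwd
4. grasp_fail: (Recover) → mode=Recover action=drive_fwd
5. obstacle: (Recover) → mode=Standby action=drive_fwd

final mode: Standby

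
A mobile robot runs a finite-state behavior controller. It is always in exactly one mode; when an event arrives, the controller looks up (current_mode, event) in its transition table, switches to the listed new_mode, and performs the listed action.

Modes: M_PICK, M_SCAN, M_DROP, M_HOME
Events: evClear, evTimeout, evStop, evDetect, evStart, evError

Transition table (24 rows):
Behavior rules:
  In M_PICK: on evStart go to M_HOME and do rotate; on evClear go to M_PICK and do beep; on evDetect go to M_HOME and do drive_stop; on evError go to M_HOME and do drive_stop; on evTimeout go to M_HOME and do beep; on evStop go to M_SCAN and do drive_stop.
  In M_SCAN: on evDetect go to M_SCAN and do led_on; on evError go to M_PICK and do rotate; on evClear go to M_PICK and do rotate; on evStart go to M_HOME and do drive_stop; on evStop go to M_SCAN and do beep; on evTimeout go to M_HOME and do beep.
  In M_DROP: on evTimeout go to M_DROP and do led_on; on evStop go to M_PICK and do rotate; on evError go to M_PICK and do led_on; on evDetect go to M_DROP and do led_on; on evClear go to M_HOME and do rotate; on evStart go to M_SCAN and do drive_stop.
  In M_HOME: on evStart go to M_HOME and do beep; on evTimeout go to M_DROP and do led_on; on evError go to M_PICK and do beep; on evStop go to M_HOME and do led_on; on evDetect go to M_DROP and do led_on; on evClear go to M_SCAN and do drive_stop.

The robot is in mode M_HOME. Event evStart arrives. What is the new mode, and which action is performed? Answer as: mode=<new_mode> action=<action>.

current mode = M_HOME; filter table to that mode:
  (M_HOME, evStart) → (M_HOME, beep)  ← event matches
  (M_HOME, evTimeout) → (M_DROP, led_on)
  (M_HOME, evError) → (M_PICK, beep)
  (M_HOME, evStop) → (M_HOME, led_on)
  (M_HOME, evDetect) → (M_DROP, led_on)
  (M_HOME, evClear) → (M_SCAN, drive_stop)
event = evStart selects (M_HOME, beep)

mode=M_HOME action=beep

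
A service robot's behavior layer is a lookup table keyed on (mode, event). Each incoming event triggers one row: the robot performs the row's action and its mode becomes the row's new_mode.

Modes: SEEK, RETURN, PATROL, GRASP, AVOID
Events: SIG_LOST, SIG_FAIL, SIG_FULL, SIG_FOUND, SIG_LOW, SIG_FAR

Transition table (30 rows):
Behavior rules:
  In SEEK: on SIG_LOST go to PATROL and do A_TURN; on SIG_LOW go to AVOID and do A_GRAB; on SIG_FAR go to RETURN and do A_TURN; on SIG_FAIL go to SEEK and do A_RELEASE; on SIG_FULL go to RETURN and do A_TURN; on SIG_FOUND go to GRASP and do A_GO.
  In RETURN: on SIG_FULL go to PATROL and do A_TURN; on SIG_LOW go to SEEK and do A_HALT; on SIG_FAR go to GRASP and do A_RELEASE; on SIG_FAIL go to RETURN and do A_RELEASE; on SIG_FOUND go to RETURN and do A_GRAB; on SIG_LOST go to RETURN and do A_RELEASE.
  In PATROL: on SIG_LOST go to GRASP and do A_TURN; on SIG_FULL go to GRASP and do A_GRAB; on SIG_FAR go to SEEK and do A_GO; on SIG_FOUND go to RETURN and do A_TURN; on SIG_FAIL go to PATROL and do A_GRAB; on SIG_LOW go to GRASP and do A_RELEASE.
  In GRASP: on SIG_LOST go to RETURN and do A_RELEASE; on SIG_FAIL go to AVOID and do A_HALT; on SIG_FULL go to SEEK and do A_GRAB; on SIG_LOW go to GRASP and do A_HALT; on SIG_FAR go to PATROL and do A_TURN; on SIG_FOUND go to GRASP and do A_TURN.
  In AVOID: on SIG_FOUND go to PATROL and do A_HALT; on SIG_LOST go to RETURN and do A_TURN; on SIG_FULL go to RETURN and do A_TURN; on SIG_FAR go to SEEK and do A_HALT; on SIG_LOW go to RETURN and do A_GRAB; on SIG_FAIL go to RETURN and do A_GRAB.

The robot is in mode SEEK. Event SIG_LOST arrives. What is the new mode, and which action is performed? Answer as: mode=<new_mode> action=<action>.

current mode = SEEK; filter table to that mode:
  (SEEK, SIG_LOST) → (PATROL, A_TURN)  ← event matches
  (SEEK, SIG_LOW) → (AVOID, A_GRAB)
  (SEEK, SIG_FAR) → (RETURN, A_TURN)
  (SEEK, SIG_FAIL) → (SEEK, A_RELEASE)
  (SEEK, SIG_FULL) → (RETURN, A_TURN)
  (SEEK, SIG_FOUND) → (GRASP, A_GO)
event = SIG_LOST selects (PATROL, A_TURN)

mode=PATROL action=A_TURN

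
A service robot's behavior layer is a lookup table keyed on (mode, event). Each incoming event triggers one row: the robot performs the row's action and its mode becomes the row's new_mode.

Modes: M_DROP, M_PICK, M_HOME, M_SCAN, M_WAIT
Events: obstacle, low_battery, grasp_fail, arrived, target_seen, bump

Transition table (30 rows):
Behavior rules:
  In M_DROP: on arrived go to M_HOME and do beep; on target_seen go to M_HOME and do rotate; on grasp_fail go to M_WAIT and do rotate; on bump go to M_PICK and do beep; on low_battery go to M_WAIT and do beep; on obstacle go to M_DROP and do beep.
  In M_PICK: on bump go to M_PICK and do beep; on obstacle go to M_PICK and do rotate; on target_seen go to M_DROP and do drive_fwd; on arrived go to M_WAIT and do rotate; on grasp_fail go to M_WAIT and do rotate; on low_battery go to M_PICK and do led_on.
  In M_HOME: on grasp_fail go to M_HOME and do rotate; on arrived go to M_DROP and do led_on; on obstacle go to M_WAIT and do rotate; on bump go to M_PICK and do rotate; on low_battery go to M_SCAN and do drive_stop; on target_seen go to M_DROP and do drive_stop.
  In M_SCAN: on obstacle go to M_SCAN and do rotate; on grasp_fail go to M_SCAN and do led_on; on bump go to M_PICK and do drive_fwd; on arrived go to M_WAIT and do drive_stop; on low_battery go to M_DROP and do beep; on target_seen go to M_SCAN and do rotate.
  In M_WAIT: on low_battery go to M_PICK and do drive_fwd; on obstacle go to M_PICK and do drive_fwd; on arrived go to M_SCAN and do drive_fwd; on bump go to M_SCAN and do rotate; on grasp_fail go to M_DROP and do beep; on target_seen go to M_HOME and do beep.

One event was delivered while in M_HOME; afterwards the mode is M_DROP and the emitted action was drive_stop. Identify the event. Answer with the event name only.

target_seen

try obstacle: (M_HOME, obstacle) → (M_WAIT, rotate)
try low_battery: (M_HOME, low_battery) → (M_SCAN, drive_stop)
try grasp_fail: (M_HOME, grasp_fail) → (M_HOME, rotate)
try arrived: (M_HOME, arrived) → (M_DROP, led_on)
try target_seen: (M_HOME, target_seen) → (M_DROP, drive_stop)  ← matches
try bump: (M_HOME, bump) → (M_PICK, rotate)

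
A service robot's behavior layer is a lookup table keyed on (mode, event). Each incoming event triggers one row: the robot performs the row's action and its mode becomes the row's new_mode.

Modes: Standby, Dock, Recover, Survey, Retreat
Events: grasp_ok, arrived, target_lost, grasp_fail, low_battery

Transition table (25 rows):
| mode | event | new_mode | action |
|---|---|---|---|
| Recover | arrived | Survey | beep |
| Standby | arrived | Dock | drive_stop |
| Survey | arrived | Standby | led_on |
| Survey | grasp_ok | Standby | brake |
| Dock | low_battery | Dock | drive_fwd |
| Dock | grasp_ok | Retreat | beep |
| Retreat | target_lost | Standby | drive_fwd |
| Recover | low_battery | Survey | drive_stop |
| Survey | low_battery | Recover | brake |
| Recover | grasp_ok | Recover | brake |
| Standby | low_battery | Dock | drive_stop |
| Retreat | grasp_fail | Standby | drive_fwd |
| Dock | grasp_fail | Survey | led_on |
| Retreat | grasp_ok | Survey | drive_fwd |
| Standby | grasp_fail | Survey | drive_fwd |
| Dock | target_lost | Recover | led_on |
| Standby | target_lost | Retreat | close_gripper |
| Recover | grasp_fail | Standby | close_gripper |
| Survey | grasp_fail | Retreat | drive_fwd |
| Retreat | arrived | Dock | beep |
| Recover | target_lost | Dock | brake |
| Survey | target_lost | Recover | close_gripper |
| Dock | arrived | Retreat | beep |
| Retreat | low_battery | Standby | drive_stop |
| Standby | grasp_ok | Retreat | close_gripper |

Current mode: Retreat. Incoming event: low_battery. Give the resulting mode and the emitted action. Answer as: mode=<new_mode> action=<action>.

current mode = Retreat; filter table to that mode:
  (Retreat, target_lost) → (Standby, drive_fwd)
  (Retreat, grasp_fail) → (Standby, drive_fwd)
  (Retreat, grasp_ok) → (Survey, drive_fwd)
  (Retreat, arrived) → (Dock, beep)
  (Retreat, low_battery) → (Standby, drive_stop)  ← event matches
event = low_battery selects (Standby, drive_stop)

mode=Standby action=drive_stop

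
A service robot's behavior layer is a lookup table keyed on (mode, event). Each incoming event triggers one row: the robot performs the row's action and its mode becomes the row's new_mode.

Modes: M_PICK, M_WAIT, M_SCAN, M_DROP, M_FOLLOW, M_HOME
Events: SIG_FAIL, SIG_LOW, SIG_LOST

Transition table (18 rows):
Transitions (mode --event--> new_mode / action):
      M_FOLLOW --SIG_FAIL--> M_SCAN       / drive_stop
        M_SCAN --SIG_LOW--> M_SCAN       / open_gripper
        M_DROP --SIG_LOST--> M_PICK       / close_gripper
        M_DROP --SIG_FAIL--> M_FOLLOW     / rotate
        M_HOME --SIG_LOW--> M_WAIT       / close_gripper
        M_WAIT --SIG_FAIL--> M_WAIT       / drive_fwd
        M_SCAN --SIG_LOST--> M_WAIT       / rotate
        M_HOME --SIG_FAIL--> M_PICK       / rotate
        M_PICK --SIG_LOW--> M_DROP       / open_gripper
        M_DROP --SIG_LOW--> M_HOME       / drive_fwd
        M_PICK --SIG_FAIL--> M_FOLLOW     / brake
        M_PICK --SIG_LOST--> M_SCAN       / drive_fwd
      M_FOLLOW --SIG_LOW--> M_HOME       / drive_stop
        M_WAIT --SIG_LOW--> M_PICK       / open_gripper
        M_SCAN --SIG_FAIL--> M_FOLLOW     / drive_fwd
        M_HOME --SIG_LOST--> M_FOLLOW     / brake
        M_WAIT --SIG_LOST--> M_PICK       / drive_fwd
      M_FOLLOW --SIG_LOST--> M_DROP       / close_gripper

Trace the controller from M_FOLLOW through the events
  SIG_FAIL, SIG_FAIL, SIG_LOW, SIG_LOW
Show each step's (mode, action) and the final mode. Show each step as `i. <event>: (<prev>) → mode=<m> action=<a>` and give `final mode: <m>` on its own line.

1. SIG_FAIL: (M_FOLLOW) → mode=M_SCAN action=drive_stop
2. SIG_FAIL: (M_SCAN) → mode=M_FOLLOW action=drive_fwd
3. SIG_LOW: (M_FOLLOW) → mode=M_HOME action=drive_stop
4. SIG_LOW: (M_HOME) → mode=M_WAIT action=close_gripper

final mode: M_WAIT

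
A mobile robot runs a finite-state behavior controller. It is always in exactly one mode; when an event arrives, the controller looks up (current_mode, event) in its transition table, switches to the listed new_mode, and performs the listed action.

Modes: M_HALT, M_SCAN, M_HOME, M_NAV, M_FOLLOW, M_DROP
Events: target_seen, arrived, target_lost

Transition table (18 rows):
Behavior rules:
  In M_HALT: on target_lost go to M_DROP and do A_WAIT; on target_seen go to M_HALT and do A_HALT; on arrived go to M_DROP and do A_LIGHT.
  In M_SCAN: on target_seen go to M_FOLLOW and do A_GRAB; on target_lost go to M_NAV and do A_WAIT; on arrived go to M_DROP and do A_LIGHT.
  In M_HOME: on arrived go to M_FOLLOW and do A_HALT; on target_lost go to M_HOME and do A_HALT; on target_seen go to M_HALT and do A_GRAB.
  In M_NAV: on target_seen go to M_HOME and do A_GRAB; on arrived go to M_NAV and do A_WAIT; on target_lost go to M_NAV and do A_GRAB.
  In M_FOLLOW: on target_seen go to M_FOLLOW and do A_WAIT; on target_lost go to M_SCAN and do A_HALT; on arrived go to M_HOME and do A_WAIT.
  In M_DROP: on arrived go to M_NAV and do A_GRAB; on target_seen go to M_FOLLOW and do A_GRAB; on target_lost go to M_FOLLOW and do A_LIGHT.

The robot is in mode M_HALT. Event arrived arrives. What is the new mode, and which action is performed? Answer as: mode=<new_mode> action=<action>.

current mode = M_HALT; filter table to that mode:
  (M_HALT, target_lost) → (M_DROP, A_WAIT)
  (M_HALT, target_seen) → (M_HALT, A_HALT)
  (M_HALT, arrived) → (M_DROP, A_LIGHT)  ← event matches
event = arrived selects (M_DROP, A_LIGHT)

mode=M_DROP action=A_LIGHT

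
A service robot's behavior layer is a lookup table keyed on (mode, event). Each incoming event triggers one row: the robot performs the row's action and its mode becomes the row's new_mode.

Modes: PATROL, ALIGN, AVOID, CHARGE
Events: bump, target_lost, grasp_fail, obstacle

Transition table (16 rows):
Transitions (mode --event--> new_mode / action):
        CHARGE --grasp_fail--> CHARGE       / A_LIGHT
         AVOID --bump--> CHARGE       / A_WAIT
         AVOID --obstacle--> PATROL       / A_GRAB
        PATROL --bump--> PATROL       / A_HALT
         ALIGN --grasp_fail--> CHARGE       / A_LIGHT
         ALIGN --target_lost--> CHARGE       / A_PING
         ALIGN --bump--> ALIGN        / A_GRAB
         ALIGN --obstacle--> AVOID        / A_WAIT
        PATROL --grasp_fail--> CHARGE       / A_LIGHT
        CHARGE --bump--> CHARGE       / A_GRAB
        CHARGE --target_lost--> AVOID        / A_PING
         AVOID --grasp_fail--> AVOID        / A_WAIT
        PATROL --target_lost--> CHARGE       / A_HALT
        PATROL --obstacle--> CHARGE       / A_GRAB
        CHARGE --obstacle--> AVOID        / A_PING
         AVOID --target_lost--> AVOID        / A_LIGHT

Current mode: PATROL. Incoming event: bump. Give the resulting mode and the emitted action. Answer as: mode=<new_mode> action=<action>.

mode=PATROL action=A_HALT

current mode = PATROL; filter table to that mode:
  (PATROL, bump) → (PATROL, A_HALT)  ← event matches
  (PATROL, grasp_fail) → (CHARGE, A_LIGHT)
  (PATROL, target_lost) → (CHARGE, A_HALT)
  (PATROL, obstacle) → (CHARGE, A_GRAB)
event = bump selects (PATROL, A_HALT)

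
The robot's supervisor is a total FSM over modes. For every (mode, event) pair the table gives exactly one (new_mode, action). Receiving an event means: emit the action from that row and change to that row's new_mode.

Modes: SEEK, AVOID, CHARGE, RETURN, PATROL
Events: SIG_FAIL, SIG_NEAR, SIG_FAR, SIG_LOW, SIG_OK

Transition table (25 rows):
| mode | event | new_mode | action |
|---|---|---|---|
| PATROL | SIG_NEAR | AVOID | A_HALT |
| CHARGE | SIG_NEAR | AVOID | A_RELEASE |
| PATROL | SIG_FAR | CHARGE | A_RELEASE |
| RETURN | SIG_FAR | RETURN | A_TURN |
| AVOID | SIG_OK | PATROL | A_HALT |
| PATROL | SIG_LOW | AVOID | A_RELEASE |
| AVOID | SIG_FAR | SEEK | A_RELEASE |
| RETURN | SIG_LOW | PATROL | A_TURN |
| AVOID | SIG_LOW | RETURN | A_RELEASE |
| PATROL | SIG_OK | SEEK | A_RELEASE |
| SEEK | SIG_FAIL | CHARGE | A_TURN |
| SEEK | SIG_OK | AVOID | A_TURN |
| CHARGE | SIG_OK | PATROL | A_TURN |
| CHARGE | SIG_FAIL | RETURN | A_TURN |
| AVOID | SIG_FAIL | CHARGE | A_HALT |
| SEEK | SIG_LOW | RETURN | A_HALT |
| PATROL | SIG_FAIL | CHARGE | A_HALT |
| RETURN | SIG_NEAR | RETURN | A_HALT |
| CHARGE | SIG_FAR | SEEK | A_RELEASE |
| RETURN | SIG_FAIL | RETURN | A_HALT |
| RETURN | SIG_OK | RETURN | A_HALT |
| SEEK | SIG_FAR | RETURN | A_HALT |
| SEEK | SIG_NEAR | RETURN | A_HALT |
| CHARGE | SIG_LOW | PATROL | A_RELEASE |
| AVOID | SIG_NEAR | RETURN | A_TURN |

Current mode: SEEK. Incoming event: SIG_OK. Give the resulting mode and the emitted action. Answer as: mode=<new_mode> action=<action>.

current mode = SEEK; filter table to that mode:
  (SEEK, SIG_FAIL) → (CHARGE, A_TURN)
  (SEEK, SIG_OK) → (AVOID, A_TURN)  ← event matches
  (SEEK, SIG_LOW) → (RETURN, A_HALT)
  (SEEK, SIG_FAR) → (RETURN, A_HALT)
  (SEEK, SIG_NEAR) → (RETURN, A_HALT)
event = SIG_OK selects (AVOID, A_TURN)

mode=AVOID action=A_TURN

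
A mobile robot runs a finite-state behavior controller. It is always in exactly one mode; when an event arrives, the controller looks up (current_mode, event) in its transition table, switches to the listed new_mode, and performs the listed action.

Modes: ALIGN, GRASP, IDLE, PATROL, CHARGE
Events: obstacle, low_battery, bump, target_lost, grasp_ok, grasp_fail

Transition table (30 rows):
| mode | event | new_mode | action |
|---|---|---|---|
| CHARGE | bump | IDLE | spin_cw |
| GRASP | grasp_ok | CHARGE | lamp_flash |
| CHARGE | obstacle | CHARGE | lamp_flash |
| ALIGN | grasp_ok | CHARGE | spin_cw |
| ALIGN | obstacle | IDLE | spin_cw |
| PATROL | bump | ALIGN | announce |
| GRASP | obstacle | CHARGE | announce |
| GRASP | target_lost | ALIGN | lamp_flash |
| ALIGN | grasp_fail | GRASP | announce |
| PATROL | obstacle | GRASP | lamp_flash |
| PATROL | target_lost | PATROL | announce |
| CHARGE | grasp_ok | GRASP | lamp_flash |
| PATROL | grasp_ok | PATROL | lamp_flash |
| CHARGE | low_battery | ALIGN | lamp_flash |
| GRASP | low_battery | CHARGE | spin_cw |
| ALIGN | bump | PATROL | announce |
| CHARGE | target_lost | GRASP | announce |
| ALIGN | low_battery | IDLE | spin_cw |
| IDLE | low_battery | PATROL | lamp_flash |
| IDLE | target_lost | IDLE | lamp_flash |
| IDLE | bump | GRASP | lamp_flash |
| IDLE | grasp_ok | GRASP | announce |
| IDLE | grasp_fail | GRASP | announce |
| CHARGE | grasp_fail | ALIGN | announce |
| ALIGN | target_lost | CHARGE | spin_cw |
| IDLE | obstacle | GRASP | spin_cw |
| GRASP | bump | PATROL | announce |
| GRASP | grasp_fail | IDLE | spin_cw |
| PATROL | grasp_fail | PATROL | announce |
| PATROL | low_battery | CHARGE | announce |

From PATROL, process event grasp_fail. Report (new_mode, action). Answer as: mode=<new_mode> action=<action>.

mode=PATROL action=announce

current mode = PATROL; filter table to that mode:
  (PATROL, bump) → (ALIGN, announce)
  (PATROL, obstacle) → (GRASP, lamp_flash)
  (PATROL, target_lost) → (PATROL, announce)
  (PATROL, grasp_ok) → (PATROL, lamp_flash)
  (PATROL, grasp_fail) → (PATROL, announce)  ← event matches
  (PATROL, low_battery) → (CHARGE, announce)
event = grasp_fail selects (PATROL, announce)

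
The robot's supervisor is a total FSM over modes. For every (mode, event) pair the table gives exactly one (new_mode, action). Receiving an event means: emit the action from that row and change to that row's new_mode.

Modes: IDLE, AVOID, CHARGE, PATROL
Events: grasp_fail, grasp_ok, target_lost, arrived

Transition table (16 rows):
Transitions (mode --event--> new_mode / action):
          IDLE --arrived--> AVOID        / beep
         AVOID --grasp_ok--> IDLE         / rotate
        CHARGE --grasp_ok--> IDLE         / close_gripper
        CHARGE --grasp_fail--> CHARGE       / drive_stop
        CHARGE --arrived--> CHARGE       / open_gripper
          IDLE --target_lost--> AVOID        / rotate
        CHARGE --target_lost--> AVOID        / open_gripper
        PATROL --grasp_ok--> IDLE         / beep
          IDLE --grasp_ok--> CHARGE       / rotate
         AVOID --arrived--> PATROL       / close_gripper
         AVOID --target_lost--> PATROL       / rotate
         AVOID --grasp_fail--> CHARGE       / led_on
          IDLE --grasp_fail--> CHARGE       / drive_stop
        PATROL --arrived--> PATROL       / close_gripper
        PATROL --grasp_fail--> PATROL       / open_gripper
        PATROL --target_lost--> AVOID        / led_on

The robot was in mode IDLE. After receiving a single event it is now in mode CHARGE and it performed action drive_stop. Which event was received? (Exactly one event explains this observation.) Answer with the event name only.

try grasp_fail: (IDLE, grasp_fail) → (CHARGE, drive_stop)  ← matches
try grasp_ok: (IDLE, grasp_ok) → (CHARGE, rotate)
try target_lost: (IDLE, target_lost) → (AVOID, rotate)
try arrived: (IDLE, arrived) → (AVOID, beep)

grasp_fail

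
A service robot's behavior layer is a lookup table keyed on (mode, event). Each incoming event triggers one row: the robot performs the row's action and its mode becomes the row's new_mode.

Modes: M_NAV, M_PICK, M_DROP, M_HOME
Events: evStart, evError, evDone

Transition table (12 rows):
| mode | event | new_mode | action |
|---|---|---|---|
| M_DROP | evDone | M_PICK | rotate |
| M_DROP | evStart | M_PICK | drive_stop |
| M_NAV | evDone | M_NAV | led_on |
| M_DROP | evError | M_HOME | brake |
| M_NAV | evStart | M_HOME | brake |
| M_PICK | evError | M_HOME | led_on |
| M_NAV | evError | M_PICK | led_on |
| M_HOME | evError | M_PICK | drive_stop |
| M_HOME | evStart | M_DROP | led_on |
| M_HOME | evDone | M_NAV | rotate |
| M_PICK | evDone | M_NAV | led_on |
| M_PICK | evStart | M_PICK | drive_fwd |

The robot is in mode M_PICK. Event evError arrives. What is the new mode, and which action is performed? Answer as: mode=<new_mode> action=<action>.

mode=M_HOME action=led_on

current mode = M_PICK; filter table to that mode:
  (M_PICK, evError) → (M_HOME, led_on)  ← event matches
  (M_PICK, evDone) → (M_NAV, led_on)
  (M_PICK, evStart) → (M_PICK, drive_fwd)
event = evError selects (M_HOME, led_on)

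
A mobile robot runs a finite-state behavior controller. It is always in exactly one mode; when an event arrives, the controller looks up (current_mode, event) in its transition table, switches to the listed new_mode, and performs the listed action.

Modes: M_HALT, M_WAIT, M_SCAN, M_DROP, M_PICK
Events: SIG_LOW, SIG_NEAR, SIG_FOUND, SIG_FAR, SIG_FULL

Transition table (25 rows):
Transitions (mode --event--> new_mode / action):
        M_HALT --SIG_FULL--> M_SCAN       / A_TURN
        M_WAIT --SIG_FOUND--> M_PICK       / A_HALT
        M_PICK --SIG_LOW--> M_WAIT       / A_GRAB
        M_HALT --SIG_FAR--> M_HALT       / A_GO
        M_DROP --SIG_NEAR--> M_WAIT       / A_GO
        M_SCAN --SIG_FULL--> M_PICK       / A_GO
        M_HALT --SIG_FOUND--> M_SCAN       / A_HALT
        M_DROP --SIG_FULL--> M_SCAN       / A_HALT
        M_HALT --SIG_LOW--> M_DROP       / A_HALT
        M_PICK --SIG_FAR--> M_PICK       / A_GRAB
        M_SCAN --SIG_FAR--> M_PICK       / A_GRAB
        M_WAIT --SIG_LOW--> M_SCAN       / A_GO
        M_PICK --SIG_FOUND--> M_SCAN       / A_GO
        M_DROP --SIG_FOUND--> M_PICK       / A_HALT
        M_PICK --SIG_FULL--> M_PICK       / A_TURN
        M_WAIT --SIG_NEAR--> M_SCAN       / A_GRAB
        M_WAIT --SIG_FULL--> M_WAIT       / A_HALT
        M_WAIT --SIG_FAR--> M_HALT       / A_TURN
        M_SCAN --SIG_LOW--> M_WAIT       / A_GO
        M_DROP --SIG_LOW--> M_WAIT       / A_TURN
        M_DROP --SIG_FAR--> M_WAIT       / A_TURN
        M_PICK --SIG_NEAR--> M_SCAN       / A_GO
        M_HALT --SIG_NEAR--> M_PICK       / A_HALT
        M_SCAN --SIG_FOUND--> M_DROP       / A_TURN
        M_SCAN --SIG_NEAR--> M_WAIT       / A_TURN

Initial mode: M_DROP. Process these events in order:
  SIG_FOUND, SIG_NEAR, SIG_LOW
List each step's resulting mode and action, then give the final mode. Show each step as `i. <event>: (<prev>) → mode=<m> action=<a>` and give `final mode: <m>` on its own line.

1. SIG_FOUND: (M_DROP) → mode=M_PICK action=A_HALT
2. SIG_NEAR: (M_PICK) → mode=M_SCAN action=A_GO
3. SIG_LOW: (M_SCAN) → mode=M_WAIT action=A_GO

final mode: M_WAIT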